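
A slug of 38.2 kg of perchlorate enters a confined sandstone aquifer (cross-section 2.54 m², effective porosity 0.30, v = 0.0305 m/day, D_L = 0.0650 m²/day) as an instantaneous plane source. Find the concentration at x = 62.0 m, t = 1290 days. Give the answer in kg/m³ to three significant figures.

0.334 kg/m³

For an instantaneous plane source, C(x,t) = M/(n_e·A·√(4πDt)) · exp(−(x−vt)²/(4Dt)), with n_e·A the pore (flow) area.
Plume center vt = 0.0305 × 1290 = 39.345 m, so the well at 62.0 m is 22.655 m downgradient of the peak.
√(4πDt) = 32.46 m, giving peak height M/(n_e·A·√(4πDt)) = 38.2/(0.30 × 2.54 × 32.46) = 1.544 kg/m³.
(x−vt)²/(4Dt) = (22.655)²/(4 × 0.0650 × 1290) = 1.530; exp(−1.530) = 0.2165.
C = 1.544 × 0.2165 = 0.334 kg/m³.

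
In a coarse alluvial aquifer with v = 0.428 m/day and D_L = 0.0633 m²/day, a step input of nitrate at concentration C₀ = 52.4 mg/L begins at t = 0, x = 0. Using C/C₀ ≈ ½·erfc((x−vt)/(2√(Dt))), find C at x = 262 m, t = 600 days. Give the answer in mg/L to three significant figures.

For a continuous step input, C/C₀ ≈ ½·erfc((x−vt)/(2√(Dt))).
vt = 0.428 × 600 = 256.8 m and 2√(Dt) = 2√(0.0633 × 600) = 12.33 m.
Argument (x−vt)/(2√(Dt)) = (262 − 256.8)/12.33 = 0.4217; ½·erfc(0.4217) = 0.2755.
C = 52.4 × 0.2755 = 14.4 mg/L.

14.4 mg/L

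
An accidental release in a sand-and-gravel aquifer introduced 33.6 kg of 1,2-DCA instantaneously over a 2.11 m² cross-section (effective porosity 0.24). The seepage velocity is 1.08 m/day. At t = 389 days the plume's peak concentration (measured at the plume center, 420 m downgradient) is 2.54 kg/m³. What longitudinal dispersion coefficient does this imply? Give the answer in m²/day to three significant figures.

At the plume center C_max = M/(n_e·A·√(4πDt)), so D = M²/(4πt·(n_e·A·C_max)²).
n_e·A·C_max = 0.24 × 2.11 × 2.54 = 1.286 kg/m.
D = 33.6²/(4π × 389 × 1.286²) = 0.140 m²/day.

0.140 m²/day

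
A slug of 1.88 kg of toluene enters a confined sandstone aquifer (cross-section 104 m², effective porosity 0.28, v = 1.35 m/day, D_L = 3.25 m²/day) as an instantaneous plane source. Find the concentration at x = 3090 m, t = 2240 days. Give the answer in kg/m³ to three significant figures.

0.000184 kg/m³

For an instantaneous plane source, C(x,t) = M/(n_e·A·√(4πDt)) · exp(−(x−vt)²/(4Dt)), with n_e·A the pore (flow) area.
Plume center vt = 1.35 × 2240 = 3024 m, so the well at 3090 m is 66 m downgradient of the peak.
√(4πDt) = 302.5 m, giving peak height M/(n_e·A·√(4πDt)) = 1.88/(0.28 × 104 × 302.5) = 0.0002134 kg/m³.
(x−vt)²/(4Dt) = (66)²/(4 × 3.25 × 2240) = 0.1496; exp(−0.1496) = 0.8611.
C = 0.0002134 × 0.8611 = 0.000184 kg/m³.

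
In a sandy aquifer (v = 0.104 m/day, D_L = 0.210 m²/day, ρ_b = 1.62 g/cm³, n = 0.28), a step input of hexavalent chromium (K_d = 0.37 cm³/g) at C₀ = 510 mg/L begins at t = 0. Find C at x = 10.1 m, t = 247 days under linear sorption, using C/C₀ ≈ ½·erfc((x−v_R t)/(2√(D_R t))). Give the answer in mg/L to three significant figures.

188 mg/L

Retardation factor R = 1 + ρ_b·K_d/n = 1 + 1.62 × 0.37/0.28 = 3.141.
Sorption retards both mechanisms: v_R = v/R = 0.03311 m/day, D_R = D/R = 0.06686 m²/day.
v_R·t = 0.03311 × 247 = 8.17817 m; 2√(D_R t) = 8.128 m; argument = (10.1 − 8.17817)/8.128 = 0.2364.
C = C₀ × ½·erfc(0.2364) = 510 × 0.3691 = 188 mg/L.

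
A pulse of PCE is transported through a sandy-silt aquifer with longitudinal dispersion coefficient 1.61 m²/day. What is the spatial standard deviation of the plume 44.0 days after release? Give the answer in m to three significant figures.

11.9 m

Dispersive spreading gives a Gaussian with σ² = 2Dt; advection only shifts the center.
σ = √(2 × 1.61 × 44.0) = 11.9 m.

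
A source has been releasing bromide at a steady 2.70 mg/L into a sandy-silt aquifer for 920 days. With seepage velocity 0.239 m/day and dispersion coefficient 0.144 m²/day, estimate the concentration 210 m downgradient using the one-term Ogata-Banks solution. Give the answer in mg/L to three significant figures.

For a continuous step input, C/C₀ ≈ ½·erfc((x−vt)/(2√(Dt))).
vt = 0.239 × 920 = 219.88 m and 2√(Dt) = 2√(0.144 × 920) = 23.02 m.
Argument (x−vt)/(2√(Dt)) = (210 − 219.88)/23.02 = -0.4292; ½·erfc(-0.4292) = 0.7281.
C = 2.70 × 0.7281 = 1.97 mg/L.

1.97 mg/L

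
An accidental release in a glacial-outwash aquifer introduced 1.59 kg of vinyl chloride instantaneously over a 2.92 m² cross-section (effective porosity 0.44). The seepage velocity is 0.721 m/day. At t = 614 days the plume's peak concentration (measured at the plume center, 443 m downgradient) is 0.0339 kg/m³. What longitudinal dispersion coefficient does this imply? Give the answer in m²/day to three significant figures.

0.173 m²/day

At the plume center C_max = M/(n_e·A·√(4πDt)), so D = M²/(4πt·(n_e·A·C_max)²).
n_e·A·C_max = 0.44 × 2.92 × 0.0339 = 0.04355 kg/m.
D = 1.59²/(4π × 614 × 0.04355²) = 0.173 m²/day.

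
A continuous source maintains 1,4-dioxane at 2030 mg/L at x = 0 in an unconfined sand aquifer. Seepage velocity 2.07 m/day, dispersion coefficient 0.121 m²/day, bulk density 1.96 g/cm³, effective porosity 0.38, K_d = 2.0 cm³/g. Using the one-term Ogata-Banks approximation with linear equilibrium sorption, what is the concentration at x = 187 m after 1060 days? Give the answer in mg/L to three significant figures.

Retardation factor R = 1 + ρ_b·K_d/n = 1 + 1.96 × 2.0/0.38 = 11.32.
Sorption retards both mechanisms: v_R = v/R = 0.1829 m/day, D_R = D/R = 0.01069 m²/day.
v_R·t = 0.1829 × 1060 = 193.874 m; 2√(D_R t) = 6.732 m; argument = (187 − 193.874)/6.732 = -1.021.
C = C₀ × ½·erfc(-1.021) = 2030 × 0.9256 = 1880 mg/L.

1880 mg/L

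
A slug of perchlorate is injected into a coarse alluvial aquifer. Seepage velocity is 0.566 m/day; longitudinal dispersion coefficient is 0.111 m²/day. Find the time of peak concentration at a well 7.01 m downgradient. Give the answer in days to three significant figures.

For the 1D instantaneous-source solution, setting ∂C/∂t = 0 at fixed x gives v²t² + 2Dt − x² = 0, so t = (√(D² + v²x²) − D)/v².
√(D² + v²x²) = √(0.111² + 0.566² × 7.01²) = 3.969; v² = 0.320356.
t = (3.969 − 0.111)/0.320356 = 12.0 days (vs. the pure-advection estimate x/v = 12.4 d).

12.0 days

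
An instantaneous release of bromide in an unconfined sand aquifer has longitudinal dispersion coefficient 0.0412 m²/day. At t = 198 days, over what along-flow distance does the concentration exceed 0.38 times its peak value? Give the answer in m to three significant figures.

The plume is Gaussian with σ = √(2Dt) = √(2 × 0.0412 × 198) = 4.039 m.
C/C_peak = exp(−Δx²/(2σ²)) = 0.38 ⇒ Δx = σ·√(−2 ln 0.38) = 4.039 × 1.391 = 5.618 m.
Width = 2Δx = 11.2 m.

11.2 m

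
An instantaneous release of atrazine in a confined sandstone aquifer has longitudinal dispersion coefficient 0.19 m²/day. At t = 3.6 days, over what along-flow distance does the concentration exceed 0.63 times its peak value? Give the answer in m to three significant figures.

The plume is Gaussian with σ = √(2Dt) = √(2 × 0.19 × 3.6) = 1.170 m.
C/C_peak = exp(−Δx²/(2σ²)) = 0.63 ⇒ Δx = σ·√(−2 ln 0.63) = 1.170 × 0.9613 = 1.125 m.
Width = 2Δx = 2.25 m.

2.25 m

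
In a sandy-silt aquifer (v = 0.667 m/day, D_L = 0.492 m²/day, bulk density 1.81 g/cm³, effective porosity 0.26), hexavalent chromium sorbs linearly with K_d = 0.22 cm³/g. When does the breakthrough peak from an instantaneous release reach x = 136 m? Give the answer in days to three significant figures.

513 days

Retardation factor R = 1 + ρ_b·K_d/n = 1 + 1.81 × 0.22/0.26 = 2.532.
Sorption retards both mechanisms: v_R = v/R = 0.2634 m/day, D_R = D/R = 0.1943 m²/day.
Peak time from v_R²t² + 2D_R t − x² = 0: t = (√(D_R² + v_R²x²) − D_R)/v_R².
√(D_R² + v_R²x²) = √(0.1943² + 0.2634² × 136²) = 35.82; v_R² = 0.06938.
t = (35.82 − 0.1943)/0.06938 = 513 days.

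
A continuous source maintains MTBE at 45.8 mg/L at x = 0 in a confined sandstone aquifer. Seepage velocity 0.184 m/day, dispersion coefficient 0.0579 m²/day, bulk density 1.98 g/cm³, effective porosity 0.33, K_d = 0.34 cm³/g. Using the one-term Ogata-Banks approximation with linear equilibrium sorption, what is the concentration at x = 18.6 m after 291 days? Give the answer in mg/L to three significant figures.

Retardation factor R = 1 + ρ_b·K_d/n = 1 + 1.98 × 0.34/0.33 = 3.040.
Sorption retards both mechanisms: v_R = v/R = 0.06053 m/day, D_R = D/R = 0.01905 m²/day.
v_R·t = 0.06053 × 291 = 17.61423 m; 2√(D_R t) = 4.709 m; argument = (18.6 − 17.61423)/4.709 = 0.2093.
C = C₀ × ½·erfc(0.2093) = 45.8 × 0.3836 = 17.6 mg/L.

17.6 mg/L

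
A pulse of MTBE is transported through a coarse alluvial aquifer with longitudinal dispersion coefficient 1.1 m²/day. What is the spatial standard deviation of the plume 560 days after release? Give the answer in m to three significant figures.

35.1 m

Dispersive spreading gives a Gaussian with σ² = 2Dt; advection only shifts the center.
σ = √(2 × 1.1 × 560) = 35.1 m.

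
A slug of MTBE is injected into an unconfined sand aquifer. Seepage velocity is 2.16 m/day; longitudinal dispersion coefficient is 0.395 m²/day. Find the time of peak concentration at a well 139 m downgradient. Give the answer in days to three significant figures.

64.3 days

For the 1D instantaneous-source solution, setting ∂C/∂t = 0 at fixed x gives v²t² + 2Dt − x² = 0, so t = (√(D² + v²x²) − D)/v².
√(D² + v²x²) = √(0.395² + 2.16² × 139²) = 300.2; v² = 4.6656.
t = (300.2 − 0.395)/4.6656 = 64.3 days (vs. the pure-advection estimate x/v = 64.4 d).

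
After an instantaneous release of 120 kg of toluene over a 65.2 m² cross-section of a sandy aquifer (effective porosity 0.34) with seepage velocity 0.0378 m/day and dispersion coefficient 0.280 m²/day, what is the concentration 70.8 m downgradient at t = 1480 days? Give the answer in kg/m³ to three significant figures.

0.0657 kg/m³

For an instantaneous plane source, C(x,t) = M/(n_e·A·√(4πDt)) · exp(−(x−vt)²/(4Dt)), with n_e·A the pore (flow) area.
Plume center vt = 0.0378 × 1480 = 55.944 m, so the well at 70.8 m is 14.856 m downgradient of the peak.
√(4πDt) = 72.16 m, giving peak height M/(n_e·A·√(4πDt)) = 120/(0.34 × 65.2 × 72.16) = 0.07502 kg/m³.
(x−vt)²/(4Dt) = (14.856)²/(4 × 0.280 × 1480) = 0.1331; exp(−0.1331) = 0.8754.
C = 0.07502 × 0.8754 = 0.0657 kg/m³.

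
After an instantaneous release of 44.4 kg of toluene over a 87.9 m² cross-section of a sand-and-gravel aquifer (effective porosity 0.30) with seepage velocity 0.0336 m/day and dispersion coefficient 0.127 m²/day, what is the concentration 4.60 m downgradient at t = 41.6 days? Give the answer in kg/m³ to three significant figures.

0.127 kg/m³

For an instantaneous plane source, C(x,t) = M/(n_e·A·√(4πDt)) · exp(−(x−vt)²/(4Dt)), with n_e·A the pore (flow) area.
Plume center vt = 0.0336 × 41.6 = 1.39776 m, so the well at 4.60 m is 3.20224 m downgradient of the peak.
√(4πDt) = 8.148 m, giving peak height M/(n_e·A·√(4πDt)) = 44.4/(0.30 × 87.9 × 8.148) = 0.2066 kg/m³.
(x−vt)²/(4Dt) = (3.20224)²/(4 × 0.127 × 41.6) = 0.4852; exp(−0.4852) = 0.6156.
C = 0.2066 × 0.6156 = 0.127 kg/m³.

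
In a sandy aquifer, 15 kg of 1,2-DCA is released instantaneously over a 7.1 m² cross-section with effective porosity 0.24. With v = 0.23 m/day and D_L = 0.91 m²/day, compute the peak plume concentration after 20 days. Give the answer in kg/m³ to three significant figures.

0.582 kg/m³

The peak of an instantaneous 1D plume sits at x = vt; there the Gaussian factor is 1 and C_max = M/(n_e·A·√(4πDt)), where n_e·A is the pore area the mass is dissolved in.
√(4πDt) = √(4π × 0.91 × 20) = 15.12 m, so C_max = 15/(0.24 × 7.1 × 15.12) = 0.582 kg/m³.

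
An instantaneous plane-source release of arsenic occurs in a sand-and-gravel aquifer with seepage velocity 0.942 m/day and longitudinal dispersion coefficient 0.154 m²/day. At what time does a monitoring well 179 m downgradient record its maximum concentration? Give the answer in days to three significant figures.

190 days

For the 1D instantaneous-source solution, setting ∂C/∂t = 0 at fixed x gives v²t² + 2Dt − x² = 0, so t = (√(D² + v²x²) − D)/v².
√(D² + v²x²) = √(0.154² + 0.942² × 179²) = 168.6; v² = 0.887364.
t = (168.6 − 0.154)/0.887364 = 190 days (vs. the pure-advection estimate x/v = 190 d).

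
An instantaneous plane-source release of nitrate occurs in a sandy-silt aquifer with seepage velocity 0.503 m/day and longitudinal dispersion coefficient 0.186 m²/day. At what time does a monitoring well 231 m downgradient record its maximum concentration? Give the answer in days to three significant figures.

459 days

For the 1D instantaneous-source solution, setting ∂C/∂t = 0 at fixed x gives v²t² + 2Dt − x² = 0, so t = (√(D² + v²x²) − D)/v².
√(D² + v²x²) = √(0.186² + 0.503² × 231²) = 116.2; v² = 0.253009.
t = (116.2 − 0.186)/0.253009 = 459 days (vs. the pure-advection estimate x/v = 459 d).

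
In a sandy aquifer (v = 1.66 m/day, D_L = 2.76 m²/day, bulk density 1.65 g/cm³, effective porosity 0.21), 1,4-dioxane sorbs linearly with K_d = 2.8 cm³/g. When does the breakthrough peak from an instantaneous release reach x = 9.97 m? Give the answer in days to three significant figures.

117 days

Retardation factor R = 1 + ρ_b·K_d/n = 1 + 1.65 × 2.8/0.21 = 23.00.
Sorption retards both mechanisms: v_R = v/R = 0.07217 m/day, D_R = D/R = 0.1200 m²/day.
Peak time from v_R²t² + 2D_R t − x² = 0: t = (√(D_R² + v_R²x²) − D_R)/v_R².
√(D_R² + v_R²x²) = √(0.1200² + 0.07217² × 9.97²) = 0.7295; v_R² = 0.005209.
t = (0.7295 − 0.1200)/0.005209 = 117 days.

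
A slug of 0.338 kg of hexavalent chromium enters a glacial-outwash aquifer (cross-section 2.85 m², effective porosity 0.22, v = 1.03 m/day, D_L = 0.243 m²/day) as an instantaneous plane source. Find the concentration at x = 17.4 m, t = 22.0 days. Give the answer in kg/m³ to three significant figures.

For an instantaneous plane source, C(x,t) = M/(n_e·A·√(4πDt)) · exp(−(x−vt)²/(4Dt)), with n_e·A the pore (flow) area.
Plume center vt = 1.03 × 22.0 = 22.66 m, so the well at 17.4 m is 5.26 m upgradient of the peak.
√(4πDt) = 8.196 m, giving peak height M/(n_e·A·√(4πDt)) = 0.338/(0.22 × 2.85 × 8.196) = 0.06577 kg/m³.
(x−vt)²/(4Dt) = (-5.26)²/(4 × 0.243 × 22.0) = 1.294; exp(−1.294) = 0.2742.
C = 0.06577 × 0.2742 = 0.0180 kg/m³.

0.0180 kg/m³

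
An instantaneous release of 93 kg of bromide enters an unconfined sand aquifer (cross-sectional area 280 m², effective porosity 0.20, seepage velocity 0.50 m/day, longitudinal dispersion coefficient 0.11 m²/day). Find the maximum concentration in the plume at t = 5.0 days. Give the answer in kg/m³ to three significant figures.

0.632 kg/m³

The peak of an instantaneous 1D plume sits at x = vt; there the Gaussian factor is 1 and C_max = M/(n_e·A·√(4πDt)), where n_e·A is the pore area the mass is dissolved in.
√(4πDt) = √(4π × 0.11 × 5.0) = 2.629 m, so C_max = 93/(0.20 × 280 × 2.629) = 0.632 kg/m³.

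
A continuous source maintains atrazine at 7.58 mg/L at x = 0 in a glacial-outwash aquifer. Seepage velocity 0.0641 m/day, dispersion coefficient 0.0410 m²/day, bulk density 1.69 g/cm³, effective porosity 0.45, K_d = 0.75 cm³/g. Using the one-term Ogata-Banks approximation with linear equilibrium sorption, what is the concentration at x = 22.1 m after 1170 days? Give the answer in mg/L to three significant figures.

2.37 mg/L

Retardation factor R = 1 + ρ_b·K_d/n = 1 + 1.69 × 0.75/0.45 = 3.817.
Sorption retards both mechanisms: v_R = v/R = 0.01679 m/day, D_R = D/R = 0.01074 m²/day.
v_R·t = 0.01679 × 1170 = 19.6443 m; 2√(D_R t) = 7.090 m; argument = (22.1 − 19.6443)/7.090 = 0.3464.
C = C₀ × ½·erfc(0.3464) = 7.58 × 0.3121 = 2.37 mg/L.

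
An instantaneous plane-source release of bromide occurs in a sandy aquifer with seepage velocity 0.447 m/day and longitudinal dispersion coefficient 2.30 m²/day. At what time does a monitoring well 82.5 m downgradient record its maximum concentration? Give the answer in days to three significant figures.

For the 1D instantaneous-source solution, setting ∂C/∂t = 0 at fixed x gives v²t² + 2Dt − x² = 0, so t = (√(D² + v²x²) − D)/v².
√(D² + v²x²) = √(2.30² + 0.447² × 82.5²) = 36.95; v² = 0.199809.
t = (36.95 − 2.30)/0.199809 = 173 days (vs. the pure-advection estimate x/v = 185 d).

173 days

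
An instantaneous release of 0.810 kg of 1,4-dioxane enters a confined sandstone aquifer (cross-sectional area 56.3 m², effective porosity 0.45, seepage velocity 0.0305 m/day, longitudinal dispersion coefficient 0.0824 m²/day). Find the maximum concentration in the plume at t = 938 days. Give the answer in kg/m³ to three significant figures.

0.00103 kg/m³

The peak of an instantaneous 1D plume sits at x = vt; there the Gaussian factor is 1 and C_max = M/(n_e·A·√(4πDt)), where n_e·A is the pore area the mass is dissolved in.
√(4πDt) = √(4π × 0.0824 × 938) = 31.17 m, so C_max = 0.810/(0.45 × 56.3 × 31.17) = 0.00103 kg/m³.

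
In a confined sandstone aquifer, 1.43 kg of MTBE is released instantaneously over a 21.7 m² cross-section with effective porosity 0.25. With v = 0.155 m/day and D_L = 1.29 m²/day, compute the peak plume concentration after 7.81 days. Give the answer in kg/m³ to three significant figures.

0.0234 kg/m³

The peak of an instantaneous 1D plume sits at x = vt; there the Gaussian factor is 1 and C_max = M/(n_e·A·√(4πDt)), where n_e·A is the pore area the mass is dissolved in.
√(4πDt) = √(4π × 1.29 × 7.81) = 11.25 m, so C_max = 1.43/(0.25 × 21.7 × 11.25) = 0.0234 kg/m³.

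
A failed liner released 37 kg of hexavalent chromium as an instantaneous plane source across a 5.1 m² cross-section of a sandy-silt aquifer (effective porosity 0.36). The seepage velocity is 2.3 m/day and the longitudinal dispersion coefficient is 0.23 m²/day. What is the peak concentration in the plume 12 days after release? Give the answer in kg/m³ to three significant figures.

3.42 kg/m³

The peak of an instantaneous 1D plume sits at x = vt; there the Gaussian factor is 1 and C_max = M/(n_e·A·√(4πDt)), where n_e·A is the pore area the mass is dissolved in.
√(4πDt) = √(4π × 0.23 × 12) = 5.889 m, so C_max = 37/(0.36 × 5.1 × 5.889) = 3.42 kg/m³.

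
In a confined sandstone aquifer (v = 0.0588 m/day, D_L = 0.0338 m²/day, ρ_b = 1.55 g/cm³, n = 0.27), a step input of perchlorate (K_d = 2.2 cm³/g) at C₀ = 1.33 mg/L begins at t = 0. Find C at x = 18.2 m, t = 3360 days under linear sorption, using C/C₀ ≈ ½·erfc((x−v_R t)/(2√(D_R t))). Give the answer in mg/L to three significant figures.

Retardation factor R = 1 + ρ_b·K_d/n = 1 + 1.55 × 2.2/0.27 = 13.63.
Sorption retards both mechanisms: v_R = v/R = 0.004314 m/day, D_R = D/R = 0.002480 m²/day.
v_R·t = 0.004314 × 3360 = 14.49504 m; 2√(D_R t) = 5.773 m; argument = (18.2 − 14.49504)/5.773 = 0.6418.
C = C₀ × ½·erfc(0.6418) = 1.33 × 0.1820 = 0.242 mg/L.

0.242 mg/L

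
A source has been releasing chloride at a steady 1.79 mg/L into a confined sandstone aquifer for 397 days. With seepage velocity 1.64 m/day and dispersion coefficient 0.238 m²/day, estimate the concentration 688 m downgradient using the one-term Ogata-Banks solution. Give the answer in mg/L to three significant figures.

For a continuous step input, C/C₀ ≈ ½·erfc((x−vt)/(2√(Dt))).
vt = 1.64 × 397 = 651.08 m and 2√(Dt) = 2√(0.238 × 397) = 19.44 m.
Argument (x−vt)/(2√(Dt)) = (688 − 651.08)/19.44 = 1.899; ½·erfc(1.899) = 0.003620.
C = 1.79 × 0.003620 = 0.00648 mg/L.

0.00648 mg/L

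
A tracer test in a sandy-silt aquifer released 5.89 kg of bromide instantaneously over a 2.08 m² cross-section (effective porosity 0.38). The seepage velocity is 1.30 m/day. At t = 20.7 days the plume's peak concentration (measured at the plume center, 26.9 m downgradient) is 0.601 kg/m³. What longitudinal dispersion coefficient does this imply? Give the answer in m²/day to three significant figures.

At the plume center C_max = M/(n_e·A·√(4πDt)), so D = M²/(4πt·(n_e·A·C_max)²).
n_e·A·C_max = 0.38 × 2.08 × 0.601 = 0.4750 kg/m.
D = 5.89²/(4π × 20.7 × 0.4750²) = 0.591 m²/day.

0.591 m²/day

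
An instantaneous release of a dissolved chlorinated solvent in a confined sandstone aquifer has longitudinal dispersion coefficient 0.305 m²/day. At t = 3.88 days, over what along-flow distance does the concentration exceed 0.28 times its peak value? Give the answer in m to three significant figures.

4.91 m

The plume is Gaussian with σ = √(2Dt) = √(2 × 0.305 × 3.88) = 1.538 m.
C/C_peak = exp(−Δx²/(2σ²)) = 0.28 ⇒ Δx = σ·√(−2 ln 0.28) = 1.538 × 1.596 = 2.455 m.
Width = 2Δx = 4.91 m.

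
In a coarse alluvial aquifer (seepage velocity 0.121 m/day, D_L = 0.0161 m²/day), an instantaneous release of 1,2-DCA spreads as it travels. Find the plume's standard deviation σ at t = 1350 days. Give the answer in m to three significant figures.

6.59 m

Dispersive spreading gives a Gaussian with σ² = 2Dt; advection only shifts the center.
σ = √(2 × 0.0161 × 1350) = 6.59 m.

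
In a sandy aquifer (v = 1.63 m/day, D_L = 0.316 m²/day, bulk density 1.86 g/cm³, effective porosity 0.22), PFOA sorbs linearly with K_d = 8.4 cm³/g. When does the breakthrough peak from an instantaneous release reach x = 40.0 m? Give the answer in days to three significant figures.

1760 days

Retardation factor R = 1 + ρ_b·K_d/n = 1 + 1.86 × 8.4/0.22 = 72.02.
Sorption retards both mechanisms: v_R = v/R = 0.02263 m/day, D_R = D/R = 0.004388 m²/day.
Peak time from v_R²t² + 2D_R t − x² = 0: t = (√(D_R² + v_R²x²) − D_R)/v_R².
√(D_R² + v_R²x²) = √(0.004388² + 0.02263² × 40.0²) = 0.9052; v_R² = 0.0005121.
t = (0.9052 − 0.004388)/0.0005121 = 1760 days.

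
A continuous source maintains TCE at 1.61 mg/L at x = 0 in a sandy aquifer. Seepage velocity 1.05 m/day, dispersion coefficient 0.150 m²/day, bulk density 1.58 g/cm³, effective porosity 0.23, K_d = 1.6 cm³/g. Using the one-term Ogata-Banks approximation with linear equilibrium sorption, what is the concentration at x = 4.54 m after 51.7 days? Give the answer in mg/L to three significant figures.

0.798 mg/L

Retardation factor R = 1 + ρ_b·K_d/n = 1 + 1.58 × 1.6/0.23 = 11.99.
Sorption retards both mechanisms: v_R = v/R = 0.08757 m/day, D_R = D/R = 0.01251 m²/day.
v_R·t = 0.08757 × 51.7 = 4.527369 m; 2√(D_R t) = 1.608 m; argument = (4.54 − 4.527369)/1.608 = 0.007855.
C = C₀ × ½·erfc(0.007855) = 1.61 × 0.4956 = 0.798 mg/L.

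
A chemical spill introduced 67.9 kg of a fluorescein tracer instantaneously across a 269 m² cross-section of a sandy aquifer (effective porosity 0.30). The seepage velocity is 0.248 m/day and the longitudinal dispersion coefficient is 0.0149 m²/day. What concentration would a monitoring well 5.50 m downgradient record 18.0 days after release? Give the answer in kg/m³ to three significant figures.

0.169 kg/m³

For an instantaneous plane source, C(x,t) = M/(n_e·A·√(4πDt)) · exp(−(x−vt)²/(4Dt)), with n_e·A the pore (flow) area.
Plume center vt = 0.248 × 18.0 = 4.464 m, so the well at 5.50 m is 1.036 m downgradient of the peak.
√(4πDt) = 1.836 m, giving peak height M/(n_e·A·√(4πDt)) = 67.9/(0.30 × 269 × 1.836) = 0.4583 kg/m³.
(x−vt)²/(4Dt) = (1.036)²/(4 × 0.0149 × 18.0) = 1.000; exp(−1.000) = 0.3679.
C = 0.4583 × 0.3679 = 0.169 kg/m³.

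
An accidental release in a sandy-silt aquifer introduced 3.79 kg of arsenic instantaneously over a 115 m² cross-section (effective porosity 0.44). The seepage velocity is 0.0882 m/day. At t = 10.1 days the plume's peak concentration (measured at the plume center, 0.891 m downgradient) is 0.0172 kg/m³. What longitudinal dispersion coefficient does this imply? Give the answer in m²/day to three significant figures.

At the plume center C_max = M/(n_e·A·√(4πDt)), so D = M²/(4πt·(n_e·A·C_max)²).
n_e·A·C_max = 0.44 × 115 × 0.0172 = 0.8703 kg/m.
D = 3.79²/(4π × 10.1 × 0.8703²) = 0.149 m²/day.

0.149 m²/day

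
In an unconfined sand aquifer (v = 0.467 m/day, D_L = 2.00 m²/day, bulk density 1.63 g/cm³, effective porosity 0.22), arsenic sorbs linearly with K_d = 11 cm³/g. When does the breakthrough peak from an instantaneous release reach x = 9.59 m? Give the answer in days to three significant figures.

Retardation factor R = 1 + ρ_b·K_d/n = 1 + 1.63 × 11/0.22 = 82.50.
Sorption retards both mechanisms: v_R = v/R = 0.005661 m/day, D_R = D/R = 0.02424 m²/day.
Peak time from v_R²t² + 2D_R t − x² = 0: t = (√(D_R² + v_R²x²) − D_R)/v_R².
√(D_R² + v_R²x²) = √(0.02424² + 0.005661² × 9.59²) = 0.05945; v_R² = 3.205e-05.
t = (0.05945 − 0.02424)/3.205e-05 = 1100 days.

1100 days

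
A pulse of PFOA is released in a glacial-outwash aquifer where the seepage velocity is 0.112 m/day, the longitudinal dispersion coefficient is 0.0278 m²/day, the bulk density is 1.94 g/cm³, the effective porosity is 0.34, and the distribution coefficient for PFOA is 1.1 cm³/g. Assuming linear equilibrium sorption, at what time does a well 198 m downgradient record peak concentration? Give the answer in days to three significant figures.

Retardation factor R = 1 + ρ_b·K_d/n = 1 + 1.94 × 1.1/0.34 = 7.276.
Sorption retards both mechanisms: v_R = v/R = 0.01539 m/day, D_R = D/R = 0.003821 m²/day.
Peak time from v_R²t² + 2D_R t − x² = 0: t = (√(D_R² + v_R²x²) − D_R)/v_R².
√(D_R² + v_R²x²) = √(0.003821² + 0.01539² × 198²) = 3.047; v_R² = 0.0002369.
t = (3.047 − 0.003821)/0.0002369 = 12800 days.

12800 days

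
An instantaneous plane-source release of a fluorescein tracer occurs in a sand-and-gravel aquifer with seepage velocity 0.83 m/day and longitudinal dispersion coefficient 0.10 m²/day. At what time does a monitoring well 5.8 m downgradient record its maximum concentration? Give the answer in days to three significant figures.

For the 1D instantaneous-source solution, setting ∂C/∂t = 0 at fixed x gives v²t² + 2Dt − x² = 0, so t = (√(D² + v²x²) − D)/v².
√(D² + v²x²) = √(0.10² + 0.83² × 5.8²) = 4.815; v² = 0.6889.
t = (4.815 − 0.10)/0.6889 = 6.84 days (vs. the pure-advection estimate x/v = 6.99 d).

6.84 days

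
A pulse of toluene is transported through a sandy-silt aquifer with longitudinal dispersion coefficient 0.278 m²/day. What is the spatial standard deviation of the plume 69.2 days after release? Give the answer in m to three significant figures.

Dispersive spreading gives a Gaussian with σ² = 2Dt; advection only shifts the center.
σ = √(2 × 0.278 × 69.2) = 6.20 m.

6.20 m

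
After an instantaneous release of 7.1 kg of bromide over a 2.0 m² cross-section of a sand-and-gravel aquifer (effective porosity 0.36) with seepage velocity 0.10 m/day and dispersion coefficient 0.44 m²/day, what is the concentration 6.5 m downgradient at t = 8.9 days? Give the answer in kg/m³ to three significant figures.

For an instantaneous plane source, C(x,t) = M/(n_e·A·√(4πDt)) · exp(−(x−vt)²/(4Dt)), with n_e·A the pore (flow) area.
Plume center vt = 0.10 × 8.9 = 0.89 m, so the well at 6.5 m is 5.61 m downgradient of the peak.
√(4πDt) = 7.015 m, giving peak height M/(n_e·A·√(4πDt)) = 7.1/(0.36 × 2.0 × 7.015) = 1.406 kg/m³.
(x−vt)²/(4Dt) = (5.61)²/(4 × 0.44 × 8.9) = 2.009; exp(−2.009) = 0.1341.
C = 1.406 × 0.1341 = 0.189 kg/m³.

0.189 kg/m³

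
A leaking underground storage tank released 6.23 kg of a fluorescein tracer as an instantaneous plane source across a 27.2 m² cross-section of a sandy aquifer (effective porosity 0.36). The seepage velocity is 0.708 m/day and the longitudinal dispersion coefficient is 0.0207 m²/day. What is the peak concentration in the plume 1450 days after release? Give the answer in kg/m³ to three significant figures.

The peak of an instantaneous 1D plume sits at x = vt; there the Gaussian factor is 1 and C_max = M/(n_e·A·√(4πDt)), where n_e·A is the pore area the mass is dissolved in.
√(4πDt) = √(4π × 0.0207 × 1450) = 19.42 m, so C_max = 6.23/(0.36 × 27.2 × 19.42) = 0.0328 kg/m³.

0.0328 kg/m³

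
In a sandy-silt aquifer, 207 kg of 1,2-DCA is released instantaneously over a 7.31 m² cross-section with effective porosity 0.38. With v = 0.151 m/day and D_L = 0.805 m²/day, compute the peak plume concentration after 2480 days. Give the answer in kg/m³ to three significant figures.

The peak of an instantaneous 1D plume sits at x = vt; there the Gaussian factor is 1 and C_max = M/(n_e·A·√(4πDt)), where n_e·A is the pore area the mass is dissolved in.
√(4πDt) = √(4π × 0.805 × 2480) = 158.4 m, so C_max = 207/(0.38 × 7.31 × 158.4) = 0.470 kg/m³.

0.470 kg/m³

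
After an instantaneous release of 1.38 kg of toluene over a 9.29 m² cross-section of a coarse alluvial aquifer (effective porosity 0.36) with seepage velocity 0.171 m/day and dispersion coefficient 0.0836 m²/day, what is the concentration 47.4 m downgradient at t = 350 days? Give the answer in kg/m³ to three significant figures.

0.00572 kg/m³

For an instantaneous plane source, C(x,t) = M/(n_e·A·√(4πDt)) · exp(−(x−vt)²/(4Dt)), with n_e·A the pore (flow) area.
Plume center vt = 0.171 × 350 = 59.85 m, so the well at 47.4 m is 12.45 m upgradient of the peak.
√(4πDt) = 19.18 m, giving peak height M/(n_e·A·√(4πDt)) = 1.38/(0.36 × 9.29 × 19.18) = 0.02151 kg/m³.
(x−vt)²/(4Dt) = (-12.45)²/(4 × 0.0836 × 350) = 1.324; exp(−1.324) = 0.2661.
C = 0.02151 × 0.2661 = 0.00572 kg/m³.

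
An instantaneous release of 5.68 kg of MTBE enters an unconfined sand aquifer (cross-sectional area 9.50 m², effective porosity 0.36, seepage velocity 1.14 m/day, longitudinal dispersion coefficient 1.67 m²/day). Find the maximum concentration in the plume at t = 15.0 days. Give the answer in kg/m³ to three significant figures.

The peak of an instantaneous 1D plume sits at x = vt; there the Gaussian factor is 1 and C_max = M/(n_e·A·√(4πDt)), where n_e·A is the pore area the mass is dissolved in.
√(4πDt) = √(4π × 1.67 × 15.0) = 17.74 m, so C_max = 5.68/(0.36 × 9.50 × 17.74) = 0.0936 kg/m³.

0.0936 kg/m³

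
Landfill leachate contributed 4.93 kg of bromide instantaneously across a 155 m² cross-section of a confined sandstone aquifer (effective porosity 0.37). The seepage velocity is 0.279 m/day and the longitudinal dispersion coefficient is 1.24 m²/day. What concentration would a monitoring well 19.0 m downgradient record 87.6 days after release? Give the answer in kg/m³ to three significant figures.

0.00217 kg/m³

For an instantaneous plane source, C(x,t) = M/(n_e·A·√(4πDt)) · exp(−(x−vt)²/(4Dt)), with n_e·A the pore (flow) area.
Plume center vt = 0.279 × 87.6 = 24.4404 m, so the well at 19.0 m is 5.4404 m upgradient of the peak.
√(4πDt) = 36.95 m, giving peak height M/(n_e·A·√(4πDt)) = 4.93/(0.37 × 155 × 36.95) = 0.002326 kg/m³.
(x−vt)²/(4Dt) = (-5.4404)²/(4 × 1.24 × 87.6) = 0.06812; exp(−0.06812) = 0.9341.
C = 0.002326 × 0.9341 = 0.00217 kg/m³.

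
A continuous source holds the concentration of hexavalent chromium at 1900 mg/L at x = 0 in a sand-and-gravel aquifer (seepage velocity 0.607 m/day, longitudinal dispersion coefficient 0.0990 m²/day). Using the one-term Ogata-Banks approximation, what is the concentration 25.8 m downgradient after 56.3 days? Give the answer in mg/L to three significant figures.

For a continuous step input, C/C₀ ≈ ½·erfc((x−vt)/(2√(Dt))).
vt = 0.607 × 56.3 = 34.1741 m and 2√(Dt) = 2√(0.0990 × 56.3) = 4.722 m.
Argument (x−vt)/(2√(Dt)) = (25.8 − 34.1741)/4.722 = -1.773; ½·erfc(-1.773) = 0.9939.
C = 1900 × 0.9939 = 1890 mg/L.

1890 mg/L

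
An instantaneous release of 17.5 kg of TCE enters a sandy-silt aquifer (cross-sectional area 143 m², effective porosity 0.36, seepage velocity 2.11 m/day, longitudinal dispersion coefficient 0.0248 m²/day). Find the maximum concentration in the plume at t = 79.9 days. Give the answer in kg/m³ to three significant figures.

0.0681 kg/m³

The peak of an instantaneous 1D plume sits at x = vt; there the Gaussian factor is 1 and C_max = M/(n_e·A·√(4πDt)), where n_e·A is the pore area the mass is dissolved in.
√(4πDt) = √(4π × 0.0248 × 79.9) = 4.990 m, so C_max = 17.5/(0.36 × 143 × 4.990) = 0.0681 kg/m³.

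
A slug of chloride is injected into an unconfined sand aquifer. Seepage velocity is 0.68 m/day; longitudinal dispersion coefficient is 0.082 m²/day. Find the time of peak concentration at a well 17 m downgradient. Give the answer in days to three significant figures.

For the 1D instantaneous-source solution, setting ∂C/∂t = 0 at fixed x gives v²t² + 2Dt − x² = 0, so t = (√(D² + v²x²) − D)/v².
√(D² + v²x²) = √(0.082² + 0.68² × 17²) = 11.56; v² = 0.4624.
t = (11.56 − 0.082)/0.4624 = 24.8 days (vs. the pure-advection estimate x/v = 25.0 d).

24.8 days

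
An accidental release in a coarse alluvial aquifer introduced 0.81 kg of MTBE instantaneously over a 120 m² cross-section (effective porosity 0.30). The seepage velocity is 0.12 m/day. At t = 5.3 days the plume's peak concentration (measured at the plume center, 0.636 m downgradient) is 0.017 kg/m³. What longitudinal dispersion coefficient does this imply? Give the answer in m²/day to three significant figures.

0.0263 m²/day

At the plume center C_max = M/(n_e·A·√(4πDt)), so D = M²/(4πt·(n_e·A·C_max)²).
n_e·A·C_max = 0.30 × 120 × 0.017 = 0.6120 kg/m.
D = 0.81²/(4π × 5.3 × 0.6120²) = 0.0263 m²/day.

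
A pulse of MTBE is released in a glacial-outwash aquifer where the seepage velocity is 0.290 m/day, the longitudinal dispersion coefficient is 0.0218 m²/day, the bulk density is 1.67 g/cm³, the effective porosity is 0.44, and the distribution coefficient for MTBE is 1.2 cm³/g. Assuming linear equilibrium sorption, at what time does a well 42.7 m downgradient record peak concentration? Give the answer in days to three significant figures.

Retardation factor R = 1 + ρ_b·K_d/n = 1 + 1.67 × 1.2/0.44 = 5.555.
Sorption retards both mechanisms: v_R = v/R = 0.05221 m/day, D_R = D/R = 0.003924 m²/day.
Peak time from v_R²t² + 2D_R t − x² = 0: t = (√(D_R² + v_R²x²) − D_R)/v_R².
√(D_R² + v_R²x²) = √(0.003924² + 0.05221² × 42.7²) = 2.229; v_R² = 0.002726.
t = (2.229 − 0.003924)/0.002726 = 816 days.

816 days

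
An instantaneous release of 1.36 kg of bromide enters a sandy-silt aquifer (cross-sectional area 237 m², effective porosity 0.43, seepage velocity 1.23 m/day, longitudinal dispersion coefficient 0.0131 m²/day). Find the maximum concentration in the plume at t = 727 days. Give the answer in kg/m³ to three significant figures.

0.00122 kg/m³

The peak of an instantaneous 1D plume sits at x = vt; there the Gaussian factor is 1 and C_max = M/(n_e·A·√(4πDt)), where n_e·A is the pore area the mass is dissolved in.
√(4πDt) = √(4π × 0.0131 × 727) = 10.94 m, so C_max = 1.36/(0.43 × 237 × 10.94) = 0.00122 kg/m³.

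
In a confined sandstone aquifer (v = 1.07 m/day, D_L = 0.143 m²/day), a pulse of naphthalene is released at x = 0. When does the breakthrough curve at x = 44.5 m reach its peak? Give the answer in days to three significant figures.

For the 1D instantaneous-source solution, setting ∂C/∂t = 0 at fixed x gives v²t² + 2Dt − x² = 0, so t = (√(D² + v²x²) − D)/v².
√(D² + v²x²) = √(0.143² + 1.07² × 44.5²) = 47.62; v² = 1.1449.
t = (47.62 − 0.143)/1.1449 = 41.5 days (vs. the pure-advection estimate x/v = 41.6 d).

41.5 days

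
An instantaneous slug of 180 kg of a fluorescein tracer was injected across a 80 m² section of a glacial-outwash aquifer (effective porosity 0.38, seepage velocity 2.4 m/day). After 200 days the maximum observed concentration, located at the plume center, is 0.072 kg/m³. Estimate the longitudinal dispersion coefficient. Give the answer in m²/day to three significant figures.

At the plume center C_max = M/(n_e·A·√(4πDt)), so D = M²/(4πt·(n_e·A·C_max)²).
n_e·A·C_max = 0.38 × 80 × 0.072 = 2.189 kg/m.
D = 180²/(4π × 200 × 2.189²) = 2.69 m²/day.

2.69 m²/day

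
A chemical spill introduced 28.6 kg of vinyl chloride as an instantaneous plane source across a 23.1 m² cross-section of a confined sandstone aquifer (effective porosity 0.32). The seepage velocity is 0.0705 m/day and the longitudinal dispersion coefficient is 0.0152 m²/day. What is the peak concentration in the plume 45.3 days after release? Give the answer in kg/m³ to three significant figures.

The peak of an instantaneous 1D plume sits at x = vt; there the Gaussian factor is 1 and C_max = M/(n_e·A·√(4πDt)), where n_e·A is the pore area the mass is dissolved in.
√(4πDt) = √(4π × 0.0152 × 45.3) = 2.942 m, so C_max = 28.6/(0.32 × 23.1 × 2.942) = 1.32 kg/m³.

1.32 kg/m³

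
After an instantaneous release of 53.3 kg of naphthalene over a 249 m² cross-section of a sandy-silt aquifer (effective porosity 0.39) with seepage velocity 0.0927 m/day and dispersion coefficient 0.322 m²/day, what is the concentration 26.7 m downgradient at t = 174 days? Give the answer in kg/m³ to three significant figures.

0.0126 kg/m³

For an instantaneous plane source, C(x,t) = M/(n_e·A·√(4πDt)) · exp(−(x−vt)²/(4Dt)), with n_e·A the pore (flow) area.
Plume center vt = 0.0927 × 174 = 16.1298 m, so the well at 26.7 m is 10.5702 m downgradient of the peak.
√(4πDt) = 26.53 m, giving peak height M/(n_e·A·√(4πDt)) = 53.3/(0.39 × 249 × 26.53) = 0.02069 kg/m³.
(x−vt)²/(4Dt) = (10.5702)²/(4 × 0.322 × 174) = 0.4985; exp(−0.4985) = 0.6074.
C = 0.02069 × 0.6074 = 0.0126 kg/m³.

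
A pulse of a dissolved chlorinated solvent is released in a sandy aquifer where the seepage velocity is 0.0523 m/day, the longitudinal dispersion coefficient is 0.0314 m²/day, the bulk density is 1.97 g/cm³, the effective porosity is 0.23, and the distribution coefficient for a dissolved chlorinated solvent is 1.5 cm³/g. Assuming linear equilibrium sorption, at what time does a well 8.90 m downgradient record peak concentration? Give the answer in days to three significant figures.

2200 days

Retardation factor R = 1 + ρ_b·K_d/n = 1 + 1.97 × 1.5/0.23 = 13.85.
Sorption retards both mechanisms: v_R = v/R = 0.003776 m/day, D_R = D/R = 0.002267 m²/day.
Peak time from v_R²t² + 2D_R t − x² = 0: t = (√(D_R² + v_R²x²) − D_R)/v_R².
√(D_R² + v_R²x²) = √(0.002267² + 0.003776² × 8.90²) = 0.03368; v_R² = 1.426e-05.
t = (0.03368 − 0.002267)/1.426e-05 = 2200 days.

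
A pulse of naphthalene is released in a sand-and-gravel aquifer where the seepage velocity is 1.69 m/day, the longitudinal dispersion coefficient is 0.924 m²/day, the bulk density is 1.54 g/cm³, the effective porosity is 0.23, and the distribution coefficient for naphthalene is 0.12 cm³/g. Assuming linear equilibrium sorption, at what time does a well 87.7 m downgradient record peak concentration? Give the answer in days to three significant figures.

93.0 days

Retardation factor R = 1 + ρ_b·K_d/n = 1 + 1.54 × 0.12/0.23 = 1.803.
Sorption retards both mechanisms: v_R = v/R = 0.9373 m/day, D_R = D/R = 0.5125 m²/day.
Peak time from v_R²t² + 2D_R t − x² = 0: t = (√(D_R² + v_R²x²) − D_R)/v_R².
√(D_R² + v_R²x²) = √(0.5125² + 0.9373² × 87.7²) = 82.20; v_R² = 0.8785.
t = (82.20 − 0.5125)/0.8785 = 93.0 days.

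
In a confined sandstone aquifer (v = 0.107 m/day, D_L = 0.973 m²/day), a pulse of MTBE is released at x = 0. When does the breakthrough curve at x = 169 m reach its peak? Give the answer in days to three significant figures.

1500 days

For the 1D instantaneous-source solution, setting ∂C/∂t = 0 at fixed x gives v²t² + 2Dt − x² = 0, so t = (√(D² + v²x²) − D)/v².
√(D² + v²x²) = √(0.973² + 0.107² × 169²) = 18.11; v² = 0.011449.
t = (18.11 − 0.973)/0.011449 = 1500 days (vs. the pure-advection estimate x/v = 1580 d).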